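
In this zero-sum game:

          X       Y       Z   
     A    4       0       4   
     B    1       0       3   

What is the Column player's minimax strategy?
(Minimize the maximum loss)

Column should play Y, value = 0

Work:
Column player minimizes Row's maximum payoff:
Column X: max payoff to Row = 4
Column Y: max payoff to Row = 0
Column Z: max payoff to Row = 4
Minimum is 0, achieved by column Y.
Minimax strategy: Y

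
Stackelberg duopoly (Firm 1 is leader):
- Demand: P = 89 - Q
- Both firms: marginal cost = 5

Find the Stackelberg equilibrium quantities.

q₁* (leader) = 42.0, q₂* (follower) = 21.0

Work:
Follower's reaction: q₂ = (a - c - q₁)/2
Leader substitutes: π₁ = q₁·(a - q₁ - (a-c-q₁)/2 - c)
FOC: q₁* = (89 - 5)/2 = 42.00
Then: q₂* = (89 - 5 - 42.0)/2 = 21.00
Leader has first-mover advantage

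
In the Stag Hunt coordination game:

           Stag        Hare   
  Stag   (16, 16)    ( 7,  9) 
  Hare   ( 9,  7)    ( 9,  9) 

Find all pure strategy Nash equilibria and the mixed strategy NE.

Pure NE: (Stag, Stag) and (Hare, Hare); Mixed NE: p = 0.2222, q = 0.2222

Work:
Check pure NE:
(Stag, Stag): (16, 16) - no unilateral deviation beneficial
(Hare, Hare): (9, 9) - no unilateral deviation beneficial
Mixed NE: P1 plays Stag with p = 0.2222, P2 plays Stag with q = 0.2222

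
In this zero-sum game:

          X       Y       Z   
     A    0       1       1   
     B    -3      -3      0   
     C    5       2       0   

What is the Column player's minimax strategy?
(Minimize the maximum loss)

Column should play Z, value = 1

Work:
Column player minimizes Row's maximum payoff:
Column X: max payoff to Row = 5
Column Y: max payoff to Row = 2
Column Z: max payoff to Row = 1
Minimum is 1, achieved by column Z.
Minimax strategy: Z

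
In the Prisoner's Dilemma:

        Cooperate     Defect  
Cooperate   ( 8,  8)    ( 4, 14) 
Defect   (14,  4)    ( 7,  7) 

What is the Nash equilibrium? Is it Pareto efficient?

(Defect, Defect) is NE; not Pareto efficient

Work:
Defect dominates Cooperate for both players:
If P2 cooperates: Defect (14) > Cooperate (8)
If P2 defects: Defect (7) > Cooperate (4)
NE: (Defect, Defect) with payoff (7, 7)
But (Cooperate, Cooperate) = (8, 8) Pareto dominates (7, 7)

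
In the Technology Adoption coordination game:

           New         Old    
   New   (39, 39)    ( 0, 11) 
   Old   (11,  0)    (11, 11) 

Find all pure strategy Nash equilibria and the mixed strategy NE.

Pure NE: (New, New) and (Old, Old); Mixed NE: p = 0.2821, q = 0.2821

Work:
Check pure NE:
(New, New): (39, 39) - no unilateral deviation beneficial
(Old, Old): (11, 11) - no unilateral deviation beneficial
Mixed NE: P1 plays New with p = 0.2821, P2 plays New with q = 0.2821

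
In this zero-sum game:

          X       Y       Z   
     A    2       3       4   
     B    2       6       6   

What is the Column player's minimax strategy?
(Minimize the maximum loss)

Column should play X, value = 2

Work:
Column player minimizes Row's maximum payoff:
Column X: max payoff to Row = 2
Column Y: max payoff to Row = 6
Column Z: max payoff to Row = 6
Minimum is 2, achieved by column X.
Minimax strategy: X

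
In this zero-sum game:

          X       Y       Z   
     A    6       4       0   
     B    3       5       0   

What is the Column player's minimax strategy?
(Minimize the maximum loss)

Column should play Z, value = 0

Work:
Column player minimizes Row's maximum payoff:
Column X: max payoff to Row = 6
Column Y: max payoff to Row = 5
Column Z: max payoff to Row = 0
Minimum is 0, achieved by column Z.
Minimax strategy: Z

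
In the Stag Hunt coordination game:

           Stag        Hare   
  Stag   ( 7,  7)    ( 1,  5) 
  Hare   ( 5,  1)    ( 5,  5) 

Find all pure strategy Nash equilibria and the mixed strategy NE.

Pure NE: (Stag, Stag) and (Hare, Hare); Mixed NE: p = 0.6667, q = 0.6667

Work:
Check pure NE:
(Stag, Stag): (7, 7) - no unilateral deviation beneficial
(Hare, Hare): (5, 5) - no unilateral deviation beneficial
Mixed NE: P1 plays Stag with p = 0.6667, P2 plays Stag with q = 0.6667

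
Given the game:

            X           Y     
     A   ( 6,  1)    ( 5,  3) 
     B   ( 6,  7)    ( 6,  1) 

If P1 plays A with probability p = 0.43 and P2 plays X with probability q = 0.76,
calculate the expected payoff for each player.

E[P1] = 5.8968, E[P2] = 3.8056

Work:
E[P1] = p·q·π₁(A,X) + p·(1-q)·π₁(A,Y) + (1-p)·q·π₁(B,X) + (1-p)·(1-q)·π₁(B,Y)
= 0.43·0.76·6 + 0.43·0.24·5 + 0.57·0.76·6 + 0.57·0.24·6
= 5.8968

E[P2] = 3.8056 (similar calculation)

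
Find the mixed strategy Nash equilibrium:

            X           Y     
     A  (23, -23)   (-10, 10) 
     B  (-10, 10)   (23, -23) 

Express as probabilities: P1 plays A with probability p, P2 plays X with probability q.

p = 0.5, q = 0.5

Work:
Find probabilities that make opponent indifferent:
P2 chooses q to make P1 indifferent between A and B
P1 chooses p to make P2 indifferent between X and Y
Mixed NE: P1 plays (A: 0.5, B: 0.5), P2 plays (X: 0.5, Y: 0.5)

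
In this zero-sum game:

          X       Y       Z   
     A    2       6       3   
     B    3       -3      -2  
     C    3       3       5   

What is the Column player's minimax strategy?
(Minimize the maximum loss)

Column should play X, value = 3

Work:
Column player minimizes Row's maximum payoff:
Column X: max payoff to Row = 3
Column Y: max payoff to Row = 6
Column Z: max payoff to Row = 5
Minimum is 3, achieved by column X.
Minimax strategy: X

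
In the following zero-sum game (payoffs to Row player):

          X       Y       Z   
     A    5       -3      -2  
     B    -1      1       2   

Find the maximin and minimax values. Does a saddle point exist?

Maximin = -1, Minimax = 1, Saddle: False

Work:
Row minimums: [-3, -1] → maximin = -1
Column maximums: [5, 1, 2] → minimax = 1
No saddle point (maximin ≠ minimax). Mixed strategy needed.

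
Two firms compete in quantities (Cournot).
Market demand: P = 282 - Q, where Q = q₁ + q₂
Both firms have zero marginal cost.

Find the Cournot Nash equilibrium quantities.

q₁* = q₂* = 94.0; P* = 94.0

Work:
Profit: π_i = P·q_i = (a - q_i - q_j)·q_i
FOC: ∂π_i/∂q_i = a - 2q_i - q_j = 0
Reaction function: q_i = (282 - q_j)/2
Symmetry: q* = 282/3 = 94.0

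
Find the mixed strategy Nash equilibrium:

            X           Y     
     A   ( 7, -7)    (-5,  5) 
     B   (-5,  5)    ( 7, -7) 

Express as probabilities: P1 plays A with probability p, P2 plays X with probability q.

p = 0.5, q = 0.5

Work:
Find probabilities that make opponent indifferent:
P2 chooses q to make P1 indifferent between A and B
P1 chooses p to make P2 indifferent between X and Y
Mixed NE: P1 plays (A: 0.5, B: 0.5), P2 plays (X: 0.5, Y: 0.5)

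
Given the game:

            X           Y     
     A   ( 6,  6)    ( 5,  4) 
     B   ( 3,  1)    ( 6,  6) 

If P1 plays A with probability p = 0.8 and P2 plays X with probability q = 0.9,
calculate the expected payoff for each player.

E[P1] = 5.38, E[P2] = 4.94

Work:
E[P1] = p·q·π₁(A,X) + p·(1-q)·π₁(A,Y) + (1-p)·q·π₁(B,X) + (1-p)·(1-q)·π₁(B,Y)
= 0.8·0.9·6 + 0.8·0.1·5 + 0.2·0.9·3 + 0.2·0.1·6
= 5.38

E[P2] = 4.94 (similar calculation)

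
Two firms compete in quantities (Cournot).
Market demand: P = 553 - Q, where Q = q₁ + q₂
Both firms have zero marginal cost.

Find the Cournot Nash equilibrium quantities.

q₁* = q₂* = 184.33; P* = 184.33

Work:
Profit: π_i = P·q_i = (a - q_i - q_j)·q_i
FOC: ∂π_i/∂q_i = a - 2q_i - q_j = 0
Reaction function: q_i = (553 - q_j)/2
Symmetry: q* = 553/3 = 184.33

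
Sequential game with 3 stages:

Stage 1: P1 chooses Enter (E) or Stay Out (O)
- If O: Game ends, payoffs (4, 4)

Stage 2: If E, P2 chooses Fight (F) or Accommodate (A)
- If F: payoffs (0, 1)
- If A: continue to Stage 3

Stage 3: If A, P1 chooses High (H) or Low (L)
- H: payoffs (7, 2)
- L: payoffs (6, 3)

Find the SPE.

SPE: (E, A, H); Outcome (7, 2)

Work:
Stage 3: P1 chooses H (7 vs 6)
Stage 2: P2: F->1, A->2 (anticipating H). Choose A
Stage 1: P1: O->4, E->7 (anticipating A, H). Choose E
SPE path: E -> A -> H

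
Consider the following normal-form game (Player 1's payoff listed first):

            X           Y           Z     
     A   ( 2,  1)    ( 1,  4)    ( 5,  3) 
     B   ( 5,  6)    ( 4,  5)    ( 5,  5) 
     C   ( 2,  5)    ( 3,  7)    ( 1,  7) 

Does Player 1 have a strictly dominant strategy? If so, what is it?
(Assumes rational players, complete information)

No strictly dominant strategy exists for Player 1

Work:
A strategy strictly dominates another if it gives a strictly higher payoff against every opponent action. Compare each pair of P1's strategies column-by-column:
  A vs B: [2 vs 5, 1 vs 4, 5 vs 5] → A does not strictly dominate B (column X: 2 ≤ 5)
  A vs C: [2 vs 2, 1 vs 3, 5 vs 1] → A does not strictly dominate C (column X: 2 ≤ 2)
  B vs A: [5 vs 2, 4 vs 1, 5 vs 5] → B does not strictly dominate A (column Z: 5 ≤ 5)
  B vs C: [5 vs 2, 4 vs 3, 5 vs 1] → B strictly dominates C
  C vs A: [2 vs 2, 3 vs 1, 1 vs 5] → C does not strictly dominate A (column X: 2 ≤ 2)
  C vs B: [2 vs 5, 3 vs 4, 1 vs 5] → C does not strictly dominate B (column X: 2 ≤ 5)
No single strategy strictly dominates all others → no strictly dominant strategy.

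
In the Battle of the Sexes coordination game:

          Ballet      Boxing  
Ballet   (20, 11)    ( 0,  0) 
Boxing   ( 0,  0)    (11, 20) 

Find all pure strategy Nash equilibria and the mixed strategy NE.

Pure NE: (Ballet, Ballet) and (Boxing, Boxing); Mixed NE: p = 0.6452, q = 0.3548

Work:
Check pure NE:
(Ballet, Ballet): (20, 11) - no unilateral deviation beneficial
(Boxing, Boxing): (11, 20) - no unilateral deviation beneficial
Mixed NE: P1 plays Ballet with p = 0.6452, P2 plays Ballet with q = 0.3548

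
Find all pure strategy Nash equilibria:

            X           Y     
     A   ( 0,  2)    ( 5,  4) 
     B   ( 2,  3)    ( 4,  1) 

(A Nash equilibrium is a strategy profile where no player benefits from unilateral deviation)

Nash equilibrium: (A, Y), (B, X)

Work:
Best responses:
  P1 vs X: payoffs [0, 2] → best response B (payoff 2)
  P1 vs Y: payoffs [5, 4] → best response A (payoff 5)
  P2 vs A: payoffs [2, 4] → best response Y (payoff 4)
  P2 vs B: payoffs [3, 1] → best response X (payoff 3)
Mutual best responses: (A,Y), (B,X) → Nash equilibria.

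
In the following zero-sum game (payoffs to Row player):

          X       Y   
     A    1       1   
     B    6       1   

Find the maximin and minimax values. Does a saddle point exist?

Maximin = 1, Minimax = 1, Saddle: True

Work:
Row minimums: [1, 1] → maximin = 1
Column maximums: [6, 1] → minimax = 1
Saddle point exists! Game value = 1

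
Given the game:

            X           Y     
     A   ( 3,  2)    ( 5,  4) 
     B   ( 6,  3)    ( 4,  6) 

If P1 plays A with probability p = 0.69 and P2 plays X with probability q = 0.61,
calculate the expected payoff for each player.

E[P1] = 4.2264, E[P2] = 3.2109

Work:
E[P1] = p·q·π₁(A,X) + p·(1-q)·π₁(A,Y) + (1-p)·q·π₁(B,X) + (1-p)·(1-q)·π₁(B,Y)
= 0.69·0.61·3 + 0.69·0.39·5 + 0.31·0.61·6 + 0.31·0.39·4
= 4.2264

E[P2] = 3.2109 (similar calculation)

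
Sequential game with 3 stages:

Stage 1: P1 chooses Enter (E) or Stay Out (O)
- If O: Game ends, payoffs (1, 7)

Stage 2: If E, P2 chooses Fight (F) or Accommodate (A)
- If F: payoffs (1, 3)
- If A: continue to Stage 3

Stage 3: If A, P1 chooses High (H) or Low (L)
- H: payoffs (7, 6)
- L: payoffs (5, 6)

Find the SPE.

SPE: (E, A, H); Outcome (7, 6)

Work:
Stage 3: P1 chooses H (7 vs 5)
Stage 2: P2: F->3, A->6 (anticipating H). Choose A
Stage 1: P1: O->1, E->7 (anticipating A, H). Choose E
SPE path: E -> A -> H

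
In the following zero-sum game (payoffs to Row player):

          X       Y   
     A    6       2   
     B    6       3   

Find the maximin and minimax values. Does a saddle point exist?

Maximin = 3, Minimax = 3, Saddle: True

Work:
Row minimums: [2, 3] → maximin = 3
Column maximums: [6, 3] → minimax = 3
Saddle point exists! Game value = 3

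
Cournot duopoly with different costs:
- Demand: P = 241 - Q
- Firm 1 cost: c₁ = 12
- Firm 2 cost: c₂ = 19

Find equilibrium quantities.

q₁* = 78.67, q₂* = 71.67

Work:
Reaction: q₁ = (241 - 12 - q₂)/2
Reaction: q₂ = (241 - 19 - q₁)/2
Solve simultaneously:
q₁* = (241 - 2×12 + 19)/3 = 78.67
q₂* = (241 - 2×19 + 12)/3 = 71.67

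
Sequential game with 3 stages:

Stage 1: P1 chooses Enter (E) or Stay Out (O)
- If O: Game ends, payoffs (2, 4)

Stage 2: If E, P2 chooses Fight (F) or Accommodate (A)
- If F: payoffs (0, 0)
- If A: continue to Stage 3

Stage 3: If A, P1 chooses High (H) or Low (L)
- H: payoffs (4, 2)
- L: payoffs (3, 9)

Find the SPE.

SPE: (E, A, H); Outcome (4, 2)

Work:
Stage 3: P1 chooses H (4 vs 3)
Stage 2: P2: F->0, A->2 (anticipating H). Choose A
Stage 1: P1: O->2, E->4 (anticipating A, H). Choose E
SPE path: E -> A -> H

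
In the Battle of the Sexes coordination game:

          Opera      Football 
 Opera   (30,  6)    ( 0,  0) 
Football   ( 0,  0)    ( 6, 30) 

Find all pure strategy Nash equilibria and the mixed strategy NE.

Pure NE: (Opera, Opera) and (Football, Football); Mixed NE: p = 0.8333, q = 0.1667

Work:
Check pure NE:
(Opera, Opera): (30, 6) - no unilateral deviation beneficial
(Football, Football): (6, 30) - no unilateral deviation beneficial
Mixed NE: P1 plays Opera with p = 0.8333, P2 plays Opera with q = 0.1667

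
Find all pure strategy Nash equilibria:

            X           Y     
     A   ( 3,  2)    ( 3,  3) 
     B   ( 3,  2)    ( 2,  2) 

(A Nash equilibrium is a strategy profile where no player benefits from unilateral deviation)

Nash equilibrium: (A, Y), (B, X)

Work:
Best responses:
  P1 vs X: payoffs [3, 3] → best response A/B (payoff 3)
  P1 vs Y: payoffs [3, 2] → best response A (payoff 3)
  P2 vs A: payoffs [2, 3] → best response Y (payoff 3)
  P2 vs B: payoffs [2, 2] → best response X/Y (payoff 2)
Mutual best responses: (A,Y), (B,X) → Nash equilibria.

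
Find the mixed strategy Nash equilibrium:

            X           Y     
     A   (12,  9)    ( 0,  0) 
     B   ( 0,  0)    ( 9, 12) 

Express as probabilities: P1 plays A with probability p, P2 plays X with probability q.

p = 0.5714, q = 0.4286

Work:
Find probabilities that make opponent indifferent:
P2 chooses q to make P1 indifferent between A and B
P1 chooses p to make P2 indifferent between X and Y
Mixed NE: P1 plays (A: 0.5714, B: 0.4286), P2 plays (X: 0.4286, Y: 0.5714)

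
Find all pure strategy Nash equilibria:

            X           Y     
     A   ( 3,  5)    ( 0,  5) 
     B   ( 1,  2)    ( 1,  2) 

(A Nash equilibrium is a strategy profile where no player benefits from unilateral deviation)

Nash equilibrium: (A, X), (B, Y)

Work:
Best responses:
  P1 vs X: payoffs [3, 1] → best response A (payoff 3)
  P1 vs Y: payoffs [0, 1] → best response B (payoff 1)
  P2 vs A: payoffs [5, 5] → best response X/Y (payoff 5)
  P2 vs B: payoffs [2, 2] → best response X/Y (payoff 2)
Mutual best responses: (A,X), (B,Y) → Nash equilibria.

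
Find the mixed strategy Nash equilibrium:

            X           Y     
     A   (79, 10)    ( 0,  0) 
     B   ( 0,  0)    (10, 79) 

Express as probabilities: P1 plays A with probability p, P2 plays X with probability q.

p = 0.8876, q = 0.1124

Work:
Find probabilities that make opponent indifferent:
P2 chooses q to make P1 indifferent between A and B
P1 chooses p to make P2 indifferent between X and Y
Mixed NE: P1 plays (A: 0.8876, B: 0.1124), P2 plays (X: 0.1124, Y: 0.8876)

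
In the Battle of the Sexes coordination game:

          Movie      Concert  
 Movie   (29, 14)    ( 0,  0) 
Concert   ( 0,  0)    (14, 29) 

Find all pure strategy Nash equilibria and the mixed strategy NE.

Pure NE: (Movie, Movie) and (Concert, Concert); Mixed NE: p = 0.6744, q = 0.3256

Work:
Check pure NE:
(Movie, Movie): (29, 14) - no unilateral deviation beneficial
(Concert, Concert): (14, 29) - no unilateral deviation beneficial
Mixed NE: P1 plays Movie with p = 0.6744, P2 plays Movie with q = 0.3256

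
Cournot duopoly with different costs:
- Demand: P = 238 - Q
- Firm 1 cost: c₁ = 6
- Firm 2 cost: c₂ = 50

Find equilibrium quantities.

q₁* = 92.0, q₂* = 48.0

Work:
Reaction: q₁ = (238 - 6 - q₂)/2
Reaction: q₂ = (238 - 50 - q₁)/2
Solve simultaneously:
q₁* = (238 - 2×6 + 50)/3 = 92.0
q₂* = (238 - 2×50 + 6)/3 = 48.0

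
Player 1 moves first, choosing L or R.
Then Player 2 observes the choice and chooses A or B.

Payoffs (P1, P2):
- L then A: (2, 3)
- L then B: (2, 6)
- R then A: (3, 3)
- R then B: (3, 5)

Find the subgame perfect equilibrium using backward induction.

P1 plays R, P2 plays B after L and B after R; Payoff (3, 5)

Work:
Backward induction:
After L: P2 chooses B → P1 gets 2
After R: P2 chooses B → P1 gets 3
P1 chooses R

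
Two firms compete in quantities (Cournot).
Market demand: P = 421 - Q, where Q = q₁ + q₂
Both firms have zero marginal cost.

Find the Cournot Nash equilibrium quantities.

q₁* = q₂* = 140.33; P* = 140.33

Work:
Profit: π_i = P·q_i = (a - q_i - q_j)·q_i
FOC: ∂π_i/∂q_i = a - 2q_i - q_j = 0
Reaction function: q_i = (421 - q_j)/2
Symmetry: q* = 421/3 = 140.33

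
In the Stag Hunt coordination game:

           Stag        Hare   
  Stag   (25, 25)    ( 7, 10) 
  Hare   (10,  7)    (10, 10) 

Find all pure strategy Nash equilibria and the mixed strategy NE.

Pure NE: (Stag, Stag) and (Hare, Hare); Mixed NE: p = 0.1667, q = 0.1667

Work:
Check pure NE:
(Stag, Stag): (25, 25) - no unilateral deviation beneficial
(Hare, Hare): (10, 10) - no unilateral deviation beneficial
Mixed NE: P1 plays Stag with p = 0.1667, P2 plays Stag with q = 0.1667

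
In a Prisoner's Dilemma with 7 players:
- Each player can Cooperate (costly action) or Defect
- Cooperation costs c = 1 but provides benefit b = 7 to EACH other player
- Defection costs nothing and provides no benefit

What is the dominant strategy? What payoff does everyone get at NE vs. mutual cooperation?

Dominant: Defect; NE payoff = 0; Coop payoff = 41

Work:
Defect dominates (saves cost c = 1, benefit to others is external)
NE: All defect → everyone gets 0
If all cooperate: each receives (6)×7 - 1 = 41
Social dilemma: 41 > 0 but NE gives 0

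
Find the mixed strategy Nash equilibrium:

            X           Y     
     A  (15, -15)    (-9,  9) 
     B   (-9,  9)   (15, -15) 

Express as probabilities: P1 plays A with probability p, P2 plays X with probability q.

p = 0.5, q = 0.5

Work:
Find probabilities that make opponent indifferent:
P2 chooses q to make P1 indifferent between A and B
P1 chooses p to make P2 indifferent between X and Y
Mixed NE: P1 plays (A: 0.5, B: 0.5), P2 plays (X: 0.5, Y: 0.5)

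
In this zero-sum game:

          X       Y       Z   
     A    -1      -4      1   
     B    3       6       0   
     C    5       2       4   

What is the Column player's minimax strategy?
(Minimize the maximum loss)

Column should play Z, value = 4

Work:
Column player minimizes Row's maximum payoff:
Column X: max payoff to Row = 5
Column Y: max payoff to Row = 6
Column Z: max payoff to Row = 4
Minimum is 4, achieved by column Z.
Minimax strategy: Z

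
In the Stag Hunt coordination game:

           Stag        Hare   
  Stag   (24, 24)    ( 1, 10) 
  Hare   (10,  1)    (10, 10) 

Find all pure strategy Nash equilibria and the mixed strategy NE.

Pure NE: (Stag, Stag) and (Hare, Hare); Mixed NE: p = 0.3913, q = 0.3913

Work:
Check pure NE:
(Stag, Stag): (24, 24) - no unilateral deviation beneficial
(Hare, Hare): (10, 10) - no unilateral deviation beneficial
Mixed NE: P1 plays Stag with p = 0.3913, P2 plays Stag with q = 0.3913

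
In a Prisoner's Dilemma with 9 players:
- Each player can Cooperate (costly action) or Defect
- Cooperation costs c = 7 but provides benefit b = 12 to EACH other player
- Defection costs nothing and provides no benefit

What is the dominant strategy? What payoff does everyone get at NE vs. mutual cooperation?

Dominant: Defect; NE payoff = 0; Coop payoff = 89

Work:
Defect dominates (saves cost c = 7, benefit to others is external)
NE: All defect → everyone gets 0
If all cooperate: each receives (8)×12 - 7 = 89
Social dilemma: 89 > 0 but NE gives 0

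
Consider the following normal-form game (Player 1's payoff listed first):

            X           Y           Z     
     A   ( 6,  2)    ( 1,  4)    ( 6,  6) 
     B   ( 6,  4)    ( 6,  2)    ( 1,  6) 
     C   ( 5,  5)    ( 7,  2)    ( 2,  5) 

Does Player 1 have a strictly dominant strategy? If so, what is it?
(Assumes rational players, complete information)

No strictly dominant strategy exists for Player 1

Work:
A strategy strictly dominates another if it gives a strictly higher payoff against every opponent action. Compare each pair of P1's strategies column-by-column:
  A vs B: [6 vs 6, 1 vs 6, 6 vs 1] → A does not strictly dominate B (column X: 6 ≤ 6)
  A vs C: [6 vs 5, 1 vs 7, 6 vs 2] → A does not strictly dominate C (column Y: 1 ≤ 7)
  B vs A: [6 vs 6, 6 vs 1, 1 vs 6] → B does not strictly dominate A (column X: 6 ≤ 6)
  B vs C: [6 vs 5, 6 vs 7, 1 vs 2] → B does not strictly dominate C (column Y: 6 ≤ 7)
  C vs A: [5 vs 6, 7 vs 1, 2 vs 6] → C does not strictly dominate A (column X: 5 ≤ 6)
  C vs B: [5 vs 6, 7 vs 6, 2 vs 1] → C does not strictly dominate B (column X: 5 ≤ 6)
No single strategy strictly dominates all others → no strictly dominant strategy.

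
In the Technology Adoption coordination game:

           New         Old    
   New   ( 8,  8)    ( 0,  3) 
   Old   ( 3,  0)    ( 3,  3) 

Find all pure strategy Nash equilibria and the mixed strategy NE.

Pure NE: (New, New) and (Old, Old); Mixed NE: p = 0.375, q = 0.375

Work:
Check pure NE:
(New, New): (8, 8) - no unilateral deviation beneficial
(Old, Old): (3, 3) - no unilateral deviation beneficial
Mixed NE: P1 plays New with p = 0.375, P2 plays New with q = 0.375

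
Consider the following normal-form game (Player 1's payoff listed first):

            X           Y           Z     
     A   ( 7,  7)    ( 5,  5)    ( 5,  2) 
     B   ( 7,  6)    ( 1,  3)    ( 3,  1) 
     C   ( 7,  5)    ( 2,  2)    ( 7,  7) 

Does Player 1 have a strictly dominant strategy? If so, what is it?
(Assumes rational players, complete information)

No strictly dominant strategy exists for Player 1

Work:
A strategy strictly dominates another if it gives a strictly higher payoff against every opponent action. Compare each pair of P1's strategies column-by-column:
  A vs B: [7 vs 7, 5 vs 1, 5 vs 3] → A does not strictly dominate B (column X: 7 ≤ 7)
  A vs C: [7 vs 7, 5 vs 2, 5 vs 7] → A does not strictly dominate C (column X: 7 ≤ 7)
  B vs A: [7 vs 7, 1 vs 5, 3 vs 5] → B does not strictly dominate A (column X: 7 ≤ 7)
  B vs C: [7 vs 7, 1 vs 2, 3 vs 7] → B does not strictly dominate C (column X: 7 ≤ 7)
  C vs A: [7 vs 7, 2 vs 5, 7 vs 5] → C does not strictly dominate A (column X: 7 ≤ 7)
  C vs B: [7 vs 7, 2 vs 1, 7 vs 3] → C does not strictly dominate B (column X: 7 ≤ 7)
No single strategy strictly dominates all others → no strictly dominant strategy.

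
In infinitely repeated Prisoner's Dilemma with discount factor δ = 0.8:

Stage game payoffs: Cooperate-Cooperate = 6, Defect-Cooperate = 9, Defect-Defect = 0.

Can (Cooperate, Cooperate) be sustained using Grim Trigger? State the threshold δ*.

δ* = 0.3333; since δ = 0.8 ≥ 0.3333, cooperation can be sustained

Work:
For Grim Trigger:
Cooperate forever: 6/(1-δ)
Defect then punished: 9 + 0·δ/(1-δ)
Need: 6/(1-δ) ≥ 9 + 0·δ/(1-δ)
Solving: δ ≥ (T-R)/(T-P) = (9-6)/(9-0) = 0.3333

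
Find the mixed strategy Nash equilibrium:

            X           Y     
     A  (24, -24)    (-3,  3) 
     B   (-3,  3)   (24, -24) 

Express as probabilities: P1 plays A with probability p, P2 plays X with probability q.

p = 0.5, q = 0.5

Work:
Find probabilities that make opponent indifferent:
P2 chooses q to make P1 indifferent between A and B
P1 chooses p to make P2 indifferent between X and Y
Mixed NE: P1 plays (A: 0.5, B: 0.5), P2 plays (X: 0.5, Y: 0.5)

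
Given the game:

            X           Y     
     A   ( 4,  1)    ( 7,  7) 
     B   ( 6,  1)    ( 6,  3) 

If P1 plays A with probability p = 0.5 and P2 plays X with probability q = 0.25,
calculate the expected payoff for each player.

E[P1] = 6.125, E[P2] = 4.0

Work:
E[P1] = p·q·π₁(A,X) + p·(1-q)·π₁(A,Y) + (1-p)·q·π₁(B,X) + (1-p)·(1-q)·π₁(B,Y)
= 0.5·0.25·4 + 0.5·0.75·7 + 0.5·0.25·6 + 0.5·0.75·6
= 6.125

E[P2] = 4.0 (similar calculation)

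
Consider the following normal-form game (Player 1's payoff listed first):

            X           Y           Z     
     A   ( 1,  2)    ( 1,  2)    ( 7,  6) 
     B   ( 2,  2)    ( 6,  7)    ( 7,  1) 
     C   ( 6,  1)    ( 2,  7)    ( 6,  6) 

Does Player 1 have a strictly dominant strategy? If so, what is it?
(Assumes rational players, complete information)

No strictly dominant strategy exists for Player 1

Work:
A strategy strictly dominates another if it gives a strictly higher payoff against every opponent action. Compare each pair of P1's strategies column-by-column:
  A vs B: [1 vs 2, 1 vs 6, 7 vs 7] → A does not strictly dominate B (column X: 1 ≤ 2)
  A vs C: [1 vs 6, 1 vs 2, 7 vs 6] → A does not strictly dominate C (column X: 1 ≤ 6)
  B vs A: [2 vs 1, 6 vs 1, 7 vs 7] → B does not strictly dominate A (column Z: 7 ≤ 7)
  B vs C: [2 vs 6, 6 vs 2, 7 vs 6] → B does not strictly dominate C (column X: 2 ≤ 6)
  C vs A: [6 vs 1, 2 vs 1, 6 vs 7] → C does not strictly dominate A (column Z: 6 ≤ 7)
  C vs B: [6 vs 2, 2 vs 6, 6 vs 7] → C does not strictly dominate B (column Y: 2 ≤ 6)
No single strategy strictly dominates all others → no strictly dominant strategy.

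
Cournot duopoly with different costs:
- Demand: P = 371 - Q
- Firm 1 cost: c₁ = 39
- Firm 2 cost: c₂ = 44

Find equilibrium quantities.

q₁* = 112.33, q₂* = 107.33

Work:
Reaction: q₁ = (371 - 39 - q₂)/2
Reaction: q₂ = (371 - 44 - q₁)/2
Solve simultaneously:
q₁* = (371 - 2×39 + 44)/3 = 112.33
q₂* = (371 - 2×44 + 39)/3 = 107.33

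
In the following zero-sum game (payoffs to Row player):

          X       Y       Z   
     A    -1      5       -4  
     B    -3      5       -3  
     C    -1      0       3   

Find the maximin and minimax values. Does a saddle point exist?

Maximin = -1, Minimax = -1, Saddle: True

Work:
Row minimums: [-4, -3, -1] → maximin = -1
Column maximums: [-1, 5, 3] → minimax = -1
Saddle point exists! Game value = -1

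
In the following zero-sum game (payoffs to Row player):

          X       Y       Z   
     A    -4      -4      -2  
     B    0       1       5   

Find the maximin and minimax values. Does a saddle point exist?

Maximin = 0, Minimax = 0, Saddle: True

Work:
Row minimums: [-4, 0] → maximin = 0
Column maximums: [0, 1, 5] → minimax = 0
Saddle point exists! Game value = 0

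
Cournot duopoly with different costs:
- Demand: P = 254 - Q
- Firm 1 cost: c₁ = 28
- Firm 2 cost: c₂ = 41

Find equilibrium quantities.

q₁* = 79.67, q₂* = 66.67

Work:
Reaction: q₁ = (254 - 28 - q₂)/2
Reaction: q₂ = (254 - 41 - q₁)/2
Solve simultaneously:
q₁* = (254 - 2×28 + 41)/3 = 79.67
q₂* = (254 - 2×41 + 28)/3 = 66.67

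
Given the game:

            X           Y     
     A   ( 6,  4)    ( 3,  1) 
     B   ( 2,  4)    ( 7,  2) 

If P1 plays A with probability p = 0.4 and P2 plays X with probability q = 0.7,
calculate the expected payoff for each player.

E[P1] = 4.14, E[P2] = 3.28

Work:
E[P1] = p·q·π₁(A,X) + p·(1-q)·π₁(A,Y) + (1-p)·q·π₁(B,X) + (1-p)·(1-q)·π₁(B,Y)
= 0.4·0.7·6 + 0.4·0.3·3 + 0.6·0.7·2 + 0.6·0.3·7
= 4.14

E[P2] = 3.28 (similar calculation)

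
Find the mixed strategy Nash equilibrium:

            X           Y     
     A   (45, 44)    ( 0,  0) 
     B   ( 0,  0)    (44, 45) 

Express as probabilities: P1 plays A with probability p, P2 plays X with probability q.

p = 0.5056, q = 0.4944

Work:
Find probabilities that make opponent indifferent:
P2 chooses q to make P1 indifferent between A and B
P1 chooses p to make P2 indifferent between X and Y
Mixed NE: P1 plays (A: 0.5056, B: 0.4944), P2 plays (X: 0.4944, Y: 0.5056)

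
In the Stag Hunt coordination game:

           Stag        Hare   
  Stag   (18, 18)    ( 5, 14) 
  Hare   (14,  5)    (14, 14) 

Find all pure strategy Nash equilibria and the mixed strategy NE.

Pure NE: (Stag, Stag) and (Hare, Hare); Mixed NE: p = 0.6923, q = 0.6923

Work:
Check pure NE:
(Stag, Stag): (18, 18) - no unilateral deviation beneficial
(Hare, Hare): (14, 14) - no unilateral deviation beneficial
Mixed NE: P1 plays Stag with p = 0.6923, P2 plays Stag with q = 0.6923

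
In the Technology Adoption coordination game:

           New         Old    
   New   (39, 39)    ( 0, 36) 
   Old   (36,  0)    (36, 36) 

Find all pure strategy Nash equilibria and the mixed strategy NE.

Pure NE: (New, New) and (Old, Old); Mixed NE: p = 0.9231, q = 0.9231

Work:
Check pure NE:
(New, New): (39, 39) - no unilateral deviation beneficial
(Old, Old): (36, 36) - no unilateral deviation beneficial
Mixed NE: P1 plays New with p = 0.9231, P2 plays New with q = 0.9231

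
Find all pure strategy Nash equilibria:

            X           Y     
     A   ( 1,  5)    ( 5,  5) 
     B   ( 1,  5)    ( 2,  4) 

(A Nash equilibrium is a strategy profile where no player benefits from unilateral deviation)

Nash equilibrium: (A, X), (A, Y), (B, X)

Work:
Best responses:
  P1 vs X: payoffs [1, 1] → best response A/B (payoff 1)
  P1 vs Y: payoffs [5, 2] → best response A (payoff 5)
  P2 vs A: payoffs [5, 5] → best response X/Y (payoff 5)
  P2 vs B: payoffs [5, 4] → best response X (payoff 5)
Mutual best responses: (A,X), (A,Y), (B,X) → Nash equilibria.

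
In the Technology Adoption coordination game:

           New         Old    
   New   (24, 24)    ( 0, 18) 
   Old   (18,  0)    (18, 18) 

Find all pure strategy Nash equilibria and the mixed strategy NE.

Pure NE: (New, New) and (Old, Old); Mixed NE: p = 0.75, q = 0.75

Work:
Check pure NE:
(New, New): (24, 24) - no unilateral deviation beneficial
(Old, Old): (18, 18) - no unilateral deviation beneficial
Mixed NE: P1 plays New with p = 0.75, P2 plays New with q = 0.75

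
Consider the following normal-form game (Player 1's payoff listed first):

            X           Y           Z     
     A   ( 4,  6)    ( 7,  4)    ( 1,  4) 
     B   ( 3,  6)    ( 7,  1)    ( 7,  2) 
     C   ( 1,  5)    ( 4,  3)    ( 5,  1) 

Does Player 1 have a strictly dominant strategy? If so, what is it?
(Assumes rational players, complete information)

No strictly dominant strategy exists for Player 1

Work:
A strategy strictly dominates another if it gives a strictly higher payoff against every opponent action. Compare each pair of P1's strategies column-by-column:
  A vs B: [4 vs 3, 7 vs 7, 1 vs 7] → A does not strictly dominate B (column Y: 7 ≤ 7)
  A vs C: [4 vs 1, 7 vs 4, 1 vs 5] → A does not strictly dominate C (column Z: 1 ≤ 5)
  B vs A: [3 vs 4, 7 vs 7, 7 vs 1] → B does not strictly dominate A (column X: 3 ≤ 4)
  B vs C: [3 vs 1, 7 vs 4, 7 vs 5] → B strictly dominates C
  C vs A: [1 vs 4, 4 vs 7, 5 vs 1] → C does not strictly dominate A (column X: 1 ≤ 4)
  C vs B: [1 vs 3, 4 vs 7, 5 vs 7] → C does not strictly dominate B (column X: 1 ≤ 3)
No single strategy strictly dominates all others → no strictly dominant strategy.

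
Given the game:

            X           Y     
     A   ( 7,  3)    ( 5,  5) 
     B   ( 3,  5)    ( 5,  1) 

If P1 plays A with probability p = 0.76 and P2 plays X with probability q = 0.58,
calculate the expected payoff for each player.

E[P1] = 5.6032, E[P2] = 3.7152

Work:
E[P1] = p·q·π₁(A,X) + p·(1-q)·π₁(A,Y) + (1-p)·q·π₁(B,X) + (1-p)·(1-q)·π₁(B,Y)
= 0.76·0.58·7 + 0.76·0.42·5 + 0.24·0.58·3 + 0.24·0.42·5
= 5.6032

E[P2] = 3.7152 (similar calculation)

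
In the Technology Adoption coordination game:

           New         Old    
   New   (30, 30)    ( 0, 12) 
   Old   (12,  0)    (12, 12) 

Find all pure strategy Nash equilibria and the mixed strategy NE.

Pure NE: (New, New) and (Old, Old); Mixed NE: p = 0.4, q = 0.4

Work:
Check pure NE:
(New, New): (30, 30) - no unilateral deviation beneficial
(Old, Old): (12, 12) - no unilateral deviation beneficial
Mixed NE: P1 plays New with p = 0.4, P2 plays New with q = 0.4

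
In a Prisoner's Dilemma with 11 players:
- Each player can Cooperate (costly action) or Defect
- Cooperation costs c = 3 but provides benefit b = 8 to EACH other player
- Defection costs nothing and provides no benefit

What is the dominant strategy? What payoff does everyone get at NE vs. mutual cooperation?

Dominant: Defect; NE payoff = 0; Coop payoff = 77

Work:
Defect dominates (saves cost c = 3, benefit to others is external)
NE: All defect → everyone gets 0
If all cooperate: each receives (10)×8 - 3 = 77
Social dilemma: 77 > 0 but NE gives 0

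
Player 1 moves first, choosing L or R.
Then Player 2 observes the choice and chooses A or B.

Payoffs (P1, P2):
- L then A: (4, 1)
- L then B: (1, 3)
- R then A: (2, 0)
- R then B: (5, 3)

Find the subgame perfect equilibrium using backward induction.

P1 plays R, P2 plays B after L and B after R; Payoff (5, 3)

Work:
Backward induction:
After L: P2 chooses B → P1 gets 1
After R: P2 chooses B → P1 gets 5
P1 chooses R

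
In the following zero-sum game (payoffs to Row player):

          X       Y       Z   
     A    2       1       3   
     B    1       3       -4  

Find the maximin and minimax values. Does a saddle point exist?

Maximin = 1, Minimax = 2, Saddle: False

Work:
Row minimums: [1, -4] → maximin = 1
Column maximums: [2, 3, 3] → minimax = 2
No saddle point (maximin ≠ minimax). Mixed strategy needed.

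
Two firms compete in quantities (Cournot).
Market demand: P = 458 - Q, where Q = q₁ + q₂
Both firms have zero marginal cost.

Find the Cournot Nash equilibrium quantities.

q₁* = q₂* = 152.67; P* = 152.67

Work:
Profit: π_i = P·q_i = (a - q_i - q_j)·q_i
FOC: ∂π_i/∂q_i = a - 2q_i - q_j = 0
Reaction function: q_i = (458 - q_j)/2
Symmetry: q* = 458/3 = 152.67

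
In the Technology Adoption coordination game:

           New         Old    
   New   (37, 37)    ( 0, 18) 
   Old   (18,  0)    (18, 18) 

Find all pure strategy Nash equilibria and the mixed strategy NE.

Pure NE: (New, New) and (Old, Old); Mixed NE: p = 0.4865, q = 0.4865

Work:
Check pure NE:
(New, New): (37, 37) - no unilateral deviation beneficial
(Old, Old): (18, 18) - no unilateral deviation beneficial
Mixed NE: P1 plays New with p = 0.4865, P2 plays New with q = 0.4865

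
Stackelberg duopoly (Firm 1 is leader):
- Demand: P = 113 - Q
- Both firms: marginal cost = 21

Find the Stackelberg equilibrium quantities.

q₁* (leader) = 46.0, q₂* (follower) = 23.0

Work:
Follower's reaction: q₂ = (a - c - q₁)/2
Leader substitutes: π₁ = q₁·(a - q₁ - (a-c-q₁)/2 - c)
FOC: q₁* = (113 - 21)/2 = 46.00
Then: q₂* = (113 - 21 - 46.0)/2 = 23.00
Leader has first-mover advantage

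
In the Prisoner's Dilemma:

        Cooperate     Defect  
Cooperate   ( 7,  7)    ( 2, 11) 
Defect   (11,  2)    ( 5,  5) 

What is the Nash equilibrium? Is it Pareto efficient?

(Defect, Defect) is NE; not Pareto efficient

Work:
Defect dominates Cooperate for both players:
If P2 cooperates: Defect (11) > Cooperate (7)
If P2 defects: Defect (5) > Cooperate (2)
NE: (Defect, Defect) with payoff (5, 5)
But (Cooperate, Cooperate) = (7, 7) Pareto dominates (5, 5)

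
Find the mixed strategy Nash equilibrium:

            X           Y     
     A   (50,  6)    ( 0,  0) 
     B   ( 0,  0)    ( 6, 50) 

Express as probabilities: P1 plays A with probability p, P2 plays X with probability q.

p = 0.8929, q = 0.1071

Work:
Find probabilities that make opponent indifferent:
P2 chooses q to make P1 indifferent between A and B
P1 chooses p to make P2 indifferent between X and Y
Mixed NE: P1 plays (A: 0.8929, B: 0.1071), P2 plays (X: 0.1071, Y: 0.8929)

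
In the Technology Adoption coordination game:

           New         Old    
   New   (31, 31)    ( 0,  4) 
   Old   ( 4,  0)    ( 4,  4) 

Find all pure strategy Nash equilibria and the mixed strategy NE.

Pure NE: (New, New) and (Old, Old); Mixed NE: p = 0.129, q = 0.129

Work:
Check pure NE:
(New, New): (31, 31) - no unilateral deviation beneficial
(Old, Old): (4, 4) - no unilateral deviation beneficial
Mixed NE: P1 plays New with p = 0.129, P2 plays New with q = 0.129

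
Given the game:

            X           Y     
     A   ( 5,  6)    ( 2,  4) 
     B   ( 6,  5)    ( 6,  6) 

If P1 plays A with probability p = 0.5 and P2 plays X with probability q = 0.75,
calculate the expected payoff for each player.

E[P1] = 5.125, E[P2] = 5.375

Work:
E[P1] = p·q·π₁(A,X) + p·(1-q)·π₁(A,Y) + (1-p)·q·π₁(B,X) + (1-p)·(1-q)·π₁(B,Y)
= 0.5·0.75·5 + 0.5·0.25·2 + 0.5·0.75·6 + 0.5·0.25·6
= 5.125

E[P2] = 5.375 (similar calculation)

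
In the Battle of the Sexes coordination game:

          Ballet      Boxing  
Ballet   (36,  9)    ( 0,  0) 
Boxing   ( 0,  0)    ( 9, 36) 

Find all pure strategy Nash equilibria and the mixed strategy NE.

Pure NE: (Ballet, Ballet) and (Boxing, Boxing); Mixed NE: p = 0.8, q = 0.2

Work:
Check pure NE:
(Ballet, Ballet): (36, 9) - no unilateral deviation beneficial
(Boxing, Boxing): (9, 36) - no unilateral deviation beneficial
Mixed NE: P1 plays Ballet with p = 0.8, P2 plays Ballet with q = 0.2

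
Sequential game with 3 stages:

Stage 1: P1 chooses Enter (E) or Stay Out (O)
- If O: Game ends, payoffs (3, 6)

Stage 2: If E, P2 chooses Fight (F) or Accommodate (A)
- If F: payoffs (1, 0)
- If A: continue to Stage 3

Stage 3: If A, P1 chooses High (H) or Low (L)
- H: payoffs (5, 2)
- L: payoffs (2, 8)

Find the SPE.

SPE: (E, A, H); Outcome (5, 2)

Work:
Stage 3: P1 chooses H (5 vs 2)
Stage 2: P2: F->0, A->2 (anticipating H). Choose A
Stage 1: P1: O->3, E->5 (anticipating A, H). Choose E
SPE path: E -> A -> H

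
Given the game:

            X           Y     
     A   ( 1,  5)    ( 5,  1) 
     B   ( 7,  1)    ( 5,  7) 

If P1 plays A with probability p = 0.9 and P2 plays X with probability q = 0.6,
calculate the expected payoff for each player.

E[P1] = 2.96, E[P2] = 3.4

Work:
E[P1] = p·q·π₁(A,X) + p·(1-q)·π₁(A,Y) + (1-p)·q·π₁(B,X) + (1-p)·(1-q)·π₁(B,Y)
= 0.9·0.6·1 + 0.9·0.4·5 + 0.1·0.6·7 + 0.1·0.4·5
= 2.96

E[P2] = 3.4 (similar calculation)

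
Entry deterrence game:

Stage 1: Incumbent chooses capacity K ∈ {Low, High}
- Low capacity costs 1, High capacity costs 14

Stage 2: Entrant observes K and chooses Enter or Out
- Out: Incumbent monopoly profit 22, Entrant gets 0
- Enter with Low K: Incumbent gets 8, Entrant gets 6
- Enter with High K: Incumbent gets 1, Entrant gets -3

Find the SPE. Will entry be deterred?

SPE: (High, Enter|Low, Out|High); Entry deterred. Incumbent net profit = 8

Work:
After Low K: Entrant enters (6 > 0)
After High K: Entrant stays out (-3 < 0)
Incumbent: Low → 8−1=7, High → 22−14=8
Incumbent chooses High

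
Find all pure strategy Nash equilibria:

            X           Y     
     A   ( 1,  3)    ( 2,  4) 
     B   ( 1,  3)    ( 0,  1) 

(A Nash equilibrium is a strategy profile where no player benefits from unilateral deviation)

Nash equilibrium: (A, Y), (B, X)

Work:
Best responses:
  P1 vs X: payoffs [1, 1] → best response A/B (payoff 1)
  P1 vs Y: payoffs [2, 0] → best response A (payoff 2)
  P2 vs A: payoffs [3, 4] → best response Y (payoff 4)
  P2 vs B: payoffs [3, 1] → best response X (payoff 3)
Mutual best responses: (A,Y), (B,X) → Nash equilibria.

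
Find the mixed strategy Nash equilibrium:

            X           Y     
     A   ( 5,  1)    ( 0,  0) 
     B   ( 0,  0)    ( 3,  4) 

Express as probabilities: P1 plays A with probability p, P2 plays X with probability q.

p = 0.8, q = 0.375

Work:
Find probabilities that make opponent indifferent:
P2 chooses q to make P1 indifferent between A and B
P1 chooses p to make P2 indifferent between X and Y
Mixed NE: P1 plays (A: 0.8, B: 0.2), P2 plays (X: 0.375, Y: 0.625)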